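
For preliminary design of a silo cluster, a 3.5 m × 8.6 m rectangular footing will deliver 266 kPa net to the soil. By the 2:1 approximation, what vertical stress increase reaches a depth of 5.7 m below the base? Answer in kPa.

By the 2:1 method the load spreads at 1 horizontal : 2 vertical, so at depth z the loaded area has grown by z in each plan dimension:
Δσ = qBL/((B+z)(L+z)) = 266×3.5×8.6/((3.5+5.7)(8.6+5.7)) = 60.859 kPa

Δσ_z ≈ 60.9 kPa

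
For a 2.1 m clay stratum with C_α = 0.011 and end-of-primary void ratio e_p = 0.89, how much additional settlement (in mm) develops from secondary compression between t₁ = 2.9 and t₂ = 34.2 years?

S_s ≈ 13.1 mm

Secondary compression: S_s = C_α·H/(1+e_p)·log₁₀(t₂/t₁)
S_s = 0.011×2.1/(1+0.89)×log₁₀(34.2/2.9)
    = 0.01222 × 1.072 = 0.0131 m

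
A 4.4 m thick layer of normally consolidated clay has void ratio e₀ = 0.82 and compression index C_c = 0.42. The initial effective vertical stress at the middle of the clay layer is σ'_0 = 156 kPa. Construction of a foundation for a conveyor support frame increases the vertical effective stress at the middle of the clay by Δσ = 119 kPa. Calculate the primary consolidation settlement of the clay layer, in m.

S_c ≈ 0.25 m

Final effective stress: σ'_f = σ'_0 + Δσ = 156 + 119 = 275 kPa.
Normally consolidated clay, so the full stress increment lies on the virgin compression line:
S_c = C_c·H/(1+e₀)·log₁₀(σ'_f/σ'_0) = 0.42×4.4/(1+0.82)×log₁₀(275/156)
    = 1.0154 × 0.24621 = 0.25 m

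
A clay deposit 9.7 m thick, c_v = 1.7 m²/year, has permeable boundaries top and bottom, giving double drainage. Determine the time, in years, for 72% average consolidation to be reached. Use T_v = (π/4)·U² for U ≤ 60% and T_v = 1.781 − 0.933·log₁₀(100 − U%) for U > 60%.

t ≈ 5.96 years

Drainage path length: H_d = H/2 = 4.85 m (double drainage).
U > 60%: T_v = 1.781 − 0.933·log₁₀(100 − 72) = 0.4308.
t = T_v·H_d²/c_v = 0.4308×4.85²/1.7 = 5.961 years.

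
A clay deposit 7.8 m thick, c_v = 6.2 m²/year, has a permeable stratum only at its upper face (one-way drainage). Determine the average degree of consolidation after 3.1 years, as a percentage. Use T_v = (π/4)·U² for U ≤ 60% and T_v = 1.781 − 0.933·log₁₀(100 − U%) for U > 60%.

U ≈ 62.8 %

Drainage path length: H_d = H = 7.8 m (single drainage).
T_v = c_v·t/H_d² = 6.2×3.1/7.8² = 0.31591.
T_v = 0.31591 corresponds to the U > 60% branch:
U = 1 − 10^((1.781 − T_v)/0.933)/100 = 0.6282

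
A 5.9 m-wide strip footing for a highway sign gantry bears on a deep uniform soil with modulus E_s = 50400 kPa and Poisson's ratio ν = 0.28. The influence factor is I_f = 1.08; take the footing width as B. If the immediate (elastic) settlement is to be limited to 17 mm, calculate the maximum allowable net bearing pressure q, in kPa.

S_e = q·B·(1−ν²)/E_s · I_f  ⇒  q = S_e·E_s / (B·(1−ν²)·I_f).
q = 0.017 × 50400 / (5.9 × 0.9216 × 1.08) = 145.9 kPa

q ≈ 146 kPa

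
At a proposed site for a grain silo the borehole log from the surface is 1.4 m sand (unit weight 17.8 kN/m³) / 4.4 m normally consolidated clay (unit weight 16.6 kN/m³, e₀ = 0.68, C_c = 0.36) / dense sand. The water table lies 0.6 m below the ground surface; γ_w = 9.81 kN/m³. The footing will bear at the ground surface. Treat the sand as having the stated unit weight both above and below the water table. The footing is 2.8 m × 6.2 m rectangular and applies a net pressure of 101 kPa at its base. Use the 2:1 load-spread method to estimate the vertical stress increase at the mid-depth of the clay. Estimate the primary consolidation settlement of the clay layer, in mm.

Mid-depth of clay below the ground surface: z = 1.4 + 4.4/2 = 3.6 m.
Total vertical stress at mid-clay: σ_v = 17.8×1.4 + 16.6×2.2 = 61.44 kPa.
Pore pressure: u = 9.81×(3.6 − 0.6) = 29.43 kPa.
Initial effective stress: σ'_0 = σ_v − u = 61.44 − 29.43 = 32.01 kPa.
Stress increase at mid-clay by the 2:1 spreading method:
Δσ = qBL/((B+z)(L+z)) = 101×2.8×6.2/((2.8+3.6)(6.2+3.6)) = 27.955 kPa
Final effective stress: σ'_f = σ'_0 + Δσ = 32.01 + 27.955 = 59.965 kPa.
Normally consolidated clay, so the full stress increment lies on the virgin compression line:
S_c = C_c·H/(1+e₀)·log₁₀(σ'_f/σ'_0) = 0.36×4.4/(1+0.68)×log₁₀(59.965/32.01)
    = 0.94286 × 0.27261 = 0.257 m

S_c ≈ 257 mm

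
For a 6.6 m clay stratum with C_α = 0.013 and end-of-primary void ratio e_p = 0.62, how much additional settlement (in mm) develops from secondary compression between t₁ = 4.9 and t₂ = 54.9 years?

S_s ≈ 55.6 mm

Secondary compression: S_s = C_α·H/(1+e_p)·log₁₀(t₂/t₁)
S_s = 0.013×6.6/(1+0.62)×log₁₀(54.9/4.9)
    = 0.05296 × 1.049 = 0.05558 m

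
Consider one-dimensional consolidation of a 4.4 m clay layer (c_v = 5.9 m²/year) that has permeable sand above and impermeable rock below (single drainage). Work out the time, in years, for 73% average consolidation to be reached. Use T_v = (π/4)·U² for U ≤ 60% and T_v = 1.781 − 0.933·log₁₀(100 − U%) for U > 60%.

t ≈ 1.46 years

Drainage path length: H_d = H = 4.4 m (single drainage).
U > 60%: T_v = 1.781 − 0.933·log₁₀(100 − 73) = 0.44554.
t = T_v·H_d²/c_v = 0.44554×4.4²/5.9 = 1.462 years.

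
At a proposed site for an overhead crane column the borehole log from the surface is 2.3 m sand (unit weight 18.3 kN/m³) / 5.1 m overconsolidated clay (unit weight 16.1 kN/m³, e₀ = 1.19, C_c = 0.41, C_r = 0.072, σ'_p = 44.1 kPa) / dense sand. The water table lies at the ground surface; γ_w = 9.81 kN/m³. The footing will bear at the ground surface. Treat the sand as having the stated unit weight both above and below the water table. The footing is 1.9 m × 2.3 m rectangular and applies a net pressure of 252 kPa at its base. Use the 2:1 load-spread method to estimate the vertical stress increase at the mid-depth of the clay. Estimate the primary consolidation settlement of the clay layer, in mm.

Mid-depth of clay below the ground surface: z = 2.3 + 5.1/2 = 4.85 m.
Total vertical stress at mid-clay: σ_v = 18.3×2.3 + 16.1×2.55 = 83.145 kPa.
Pore pressure: u = 9.81×(4.85 − 0) = 47.578 kPa.
Initial effective stress: σ'_0 = σ_v − u = 83.145 − 47.578 = 35.567 kPa.
Stress increase at mid-clay by the 2:1 spreading method:
Δσ = qBL/((B+z)(L+z)) = 252×1.9×2.3/((1.9+4.85)(2.3+4.85)) = 22.818 kPa
Final effective stress: σ'_f = 35.567 + 22.818 = 58.385 kPa.
σ'_f = 58.385 > σ'_p = 44.1 kPa, so the stress path crosses the preconsolidation pressure — recompression up to σ'_p, then virgin compression beyond:
S_c = H/(1+e₀)·[C_r·log₁₀(σ'_p/σ'_0) + C_c·log₁₀(σ'_f/σ'_p)]
    = 5.1/2.19 × [0.072×log₁₀(44.1/35.567) + 0.41×log₁₀(58.385/44.1)]
    = 2.3288 × [0.0067242 + 0.049964] = 0.132 m

S_c ≈ 132 mm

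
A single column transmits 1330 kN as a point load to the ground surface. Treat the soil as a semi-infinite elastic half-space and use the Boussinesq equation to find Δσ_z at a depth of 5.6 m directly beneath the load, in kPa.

Boussinesq vertical stress below a point load on an elastic half-space:
Δσ_z = 3P/(2πz²) · [1 + (r/z)²]^(−5/2)
r/z = 0/5.6 = 0; [1+(r/z)²]^(−5/2) = 1.
Δσ_z = 3×1330/(2π×5.6²) × 1 = 20.25 × 1 = 20.25 kPa

Δσ_z ≈ 20.2 kPa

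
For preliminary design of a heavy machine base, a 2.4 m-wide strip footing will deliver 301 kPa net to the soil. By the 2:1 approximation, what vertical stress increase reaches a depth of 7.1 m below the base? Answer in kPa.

Δσ_z ≈ 76 kPa

By the 2:1 method the load spreads at 1 horizontal : 2 vertical, so at depth z the loaded area has grown by z in each plan dimension:
Δσ = qB/(B+z) = 301×2.4/(2.4+7.1) = 76.042 kPa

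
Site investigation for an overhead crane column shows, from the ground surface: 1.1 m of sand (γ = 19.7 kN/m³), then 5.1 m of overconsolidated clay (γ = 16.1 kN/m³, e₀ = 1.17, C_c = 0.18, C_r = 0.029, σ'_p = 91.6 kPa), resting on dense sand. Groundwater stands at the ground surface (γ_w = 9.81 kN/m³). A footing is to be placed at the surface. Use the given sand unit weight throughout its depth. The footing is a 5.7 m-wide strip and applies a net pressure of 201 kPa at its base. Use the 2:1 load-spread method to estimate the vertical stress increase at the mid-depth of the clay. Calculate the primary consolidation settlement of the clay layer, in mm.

S_c ≈ 126 mm

Mid-depth of clay below the ground surface: z = 1.1 + 5.1/2 = 3.65 m.
Total vertical stress at mid-clay: σ_v = 19.7×1.1 + 16.1×2.55 = 62.725 kPa.
Pore pressure: u = 9.81×(3.65 − 0) = 35.806 kPa.
Initial effective stress: σ'_0 = σ_v − u = 62.725 − 35.806 = 26.919 kPa.
Stress increase at mid-clay by the 2:1 spreading method:
Δσ = qB/(B+z) = 201×5.7/(5.7+3.65) = 122.53 kPa
Final effective stress: σ'_f = 26.919 + 122.53 = 149.45 kPa.
σ'_f = 149.45 > σ'_p = 91.6 kPa, so the stress path crosses the preconsolidation pressure — recompression up to σ'_p, then virgin compression beyond:
S_c = H/(1+e₀)·[C_r·log₁₀(σ'_p/σ'_0) + C_c·log₁₀(σ'_f/σ'_p)]
    = 5.1/2.17 × [0.029×log₁₀(91.6/26.919) + 0.18×log₁₀(149.45/91.6)]
    = 2.3502 × [0.015423 + 0.038268] = 0.1262 m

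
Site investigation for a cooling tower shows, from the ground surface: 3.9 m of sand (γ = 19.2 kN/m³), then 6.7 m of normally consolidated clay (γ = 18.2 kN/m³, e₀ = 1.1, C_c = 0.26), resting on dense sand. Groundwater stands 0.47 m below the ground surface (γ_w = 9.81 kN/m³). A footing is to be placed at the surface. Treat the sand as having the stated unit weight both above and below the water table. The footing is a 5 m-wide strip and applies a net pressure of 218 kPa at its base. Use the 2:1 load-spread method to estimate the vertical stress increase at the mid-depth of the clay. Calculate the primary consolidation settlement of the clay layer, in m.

S_c ≈ 0.297 m

Mid-depth of clay below the ground surface: z = 3.9 + 6.7/2 = 7.25 m.
Total vertical stress at mid-clay: σ_v = 19.2×3.9 + 18.2×3.35 = 135.85 kPa.
Pore pressure: u = 9.81×(7.25 − 0.47) = 66.512 kPa.
Initial effective stress: σ'_0 = σ_v − u = 135.85 − 66.512 = 69.338 kPa.
Stress increase at mid-clay by the 2:1 spreading method:
Δσ = qB/(B+z) = 218×5/(5+7.25) = 88.98 kPa
Final effective stress: σ'_f = σ'_0 + Δσ = 69.338 + 88.98 = 158.32 kPa.
Normally consolidated clay, so the full stress increment lies on the virgin compression line:
S_c = C_c·H/(1+e₀)·log₁₀(σ'_f/σ'_0) = 0.26×6.7/(1+1.1)×log₁₀(158.32/69.338)
    = 0.82952 × 0.35856 = 0.2974 m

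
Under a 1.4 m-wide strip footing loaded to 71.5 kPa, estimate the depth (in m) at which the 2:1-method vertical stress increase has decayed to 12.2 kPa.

2:1 spreading — at depth z the loaded area has grown by z in each plan dimension:
qB/(B+z) = Δσ_z ⇒ z = qB/Δσ_z − B = 71.5×1.4/12.2 − 1.4 = 6.805 m

z ≈ 6.8 m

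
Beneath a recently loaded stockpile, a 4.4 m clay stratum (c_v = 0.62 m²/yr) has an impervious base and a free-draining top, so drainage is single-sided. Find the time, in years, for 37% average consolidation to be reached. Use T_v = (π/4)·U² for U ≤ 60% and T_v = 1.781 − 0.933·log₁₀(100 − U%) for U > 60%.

Drainage path length: H_d = H = 4.4 m (single drainage).
U ≤ 60%: T_v = (π/4)·U² = (π/4)×0.37² = 0.10752.
t = T_v·H_d²/c_v = 0.10752×4.4²/0.62 = 3.357 years.

t ≈ 3.36 years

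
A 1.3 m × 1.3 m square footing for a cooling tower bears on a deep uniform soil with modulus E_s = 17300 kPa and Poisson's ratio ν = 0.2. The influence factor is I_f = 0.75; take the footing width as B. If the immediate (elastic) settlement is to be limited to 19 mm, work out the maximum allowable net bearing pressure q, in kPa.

q ≈ 351 kPa

S_e = q·B·(1−ν²)/E_s · I_f  ⇒  q = S_e·E_s / (B·(1−ν²)·I_f).
q = 0.019 × 17300 / (1.3 × 0.96 × 0.75) = 351.2 kPa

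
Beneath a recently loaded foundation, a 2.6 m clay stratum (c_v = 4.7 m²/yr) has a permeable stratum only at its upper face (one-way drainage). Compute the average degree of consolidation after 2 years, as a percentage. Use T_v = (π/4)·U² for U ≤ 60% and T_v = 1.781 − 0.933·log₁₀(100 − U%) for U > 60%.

Drainage path length: H_d = H = 2.6 m (single drainage).
T_v = c_v·t/H_d² = 4.7×2/2.6² = 1.3905.
T_v = 1.3905 corresponds to the U > 60% branch:
U = 1 − 10^((1.781 − T_v)/0.933)/100 = 0.9738

U ≈ 97.4 %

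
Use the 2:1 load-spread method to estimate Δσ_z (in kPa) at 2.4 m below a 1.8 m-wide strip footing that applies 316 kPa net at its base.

Δσ_z ≈ 135 kPa

By the 2:1 method the load spreads at 1 horizontal : 2 vertical, so at depth z the loaded area has grown by z in each plan dimension:
Δσ = qB/(B+z) = 316×1.8/(1.8+2.4) = 135.43 kPa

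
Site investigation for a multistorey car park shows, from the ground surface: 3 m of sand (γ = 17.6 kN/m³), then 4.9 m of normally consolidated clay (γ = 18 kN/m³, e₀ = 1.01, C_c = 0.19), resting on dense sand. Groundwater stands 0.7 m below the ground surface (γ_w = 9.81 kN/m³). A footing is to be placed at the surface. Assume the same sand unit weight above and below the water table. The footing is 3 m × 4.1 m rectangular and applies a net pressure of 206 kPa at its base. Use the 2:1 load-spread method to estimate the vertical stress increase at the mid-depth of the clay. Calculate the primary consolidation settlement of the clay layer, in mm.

S_c ≈ 97.6 mm

Mid-depth of clay below the ground surface: z = 3 + 4.9/2 = 5.45 m.
Total vertical stress at mid-clay: σ_v = 17.6×3 + 18×2.45 = 96.9 kPa.
Pore pressure: u = 9.81×(5.45 − 0.7) = 46.598 kPa.
Initial effective stress: σ'_0 = σ_v − u = 96.9 − 46.598 = 50.302 kPa.
Stress increase at mid-clay by the 2:1 spreading method:
Δσ = qBL/((B+z)(L+z)) = 206×3×4.1/((3+5.45)(4.1+5.45)) = 31.399 kPa
Final effective stress: σ'_f = σ'_0 + Δσ = 50.302 + 31.399 = 81.701 kPa.
Normally consolidated clay, so the full stress increment lies on the virgin compression line:
S_c = C_c·H/(1+e₀)·log₁₀(σ'_f/σ'_0) = 0.19×4.9/(1+1.01)×log₁₀(81.701/50.302)
    = 0.46318 × 0.21064 = 0.09756 m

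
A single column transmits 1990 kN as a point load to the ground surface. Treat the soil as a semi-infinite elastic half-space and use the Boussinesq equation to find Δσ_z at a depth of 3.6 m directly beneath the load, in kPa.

Δσ_z ≈ 73.3 kPa

Boussinesq vertical stress below a point load on an elastic half-space:
Δσ_z = 3P/(2πz²) · [1 + (r/z)²]^(−5/2)
r/z = 0/3.6 = 0; [1+(r/z)²]^(−5/2) = 1.
Δσ_z = 3×1990/(2π×3.6²) × 1 = 73.314 × 1 = 73.31 kPa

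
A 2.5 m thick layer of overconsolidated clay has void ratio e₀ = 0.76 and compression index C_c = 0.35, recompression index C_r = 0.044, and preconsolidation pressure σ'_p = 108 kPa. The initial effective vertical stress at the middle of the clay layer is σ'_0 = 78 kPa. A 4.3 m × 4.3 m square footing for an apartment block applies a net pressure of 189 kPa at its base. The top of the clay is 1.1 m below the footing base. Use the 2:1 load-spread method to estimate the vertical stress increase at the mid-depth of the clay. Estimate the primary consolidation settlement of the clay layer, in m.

S_c ≈ 0.0896 m

Mid-depth of clay below the footing base: z = 1.1 + 2.5/2 = 2.35 m.
Stress increase at mid-clay by the 2:1 spreading method:
Δσ = qBL/((B+z)(L+z)) = 189×4.3×4.3/((4.3+2.35)(4.3+2.35)) = 79.023 kPa
Final effective stress: σ'_f = 78 + 79.023 = 157.02 kPa.
σ'_f = 157.02 > σ'_p = 108 kPa, so the stress path crosses the preconsolidation pressure — recompression up to σ'_p, then virgin compression beyond:
S_c = H/(1+e₀)·[C_r·log₁₀(σ'_p/σ'_0) + C_c·log₁₀(σ'_f/σ'_p)]
    = 2.5/1.76 × [0.044×log₁₀(108/78) + 0.35×log₁₀(157.02/108)]
    = 1.4205 × [0.0062185 + 0.056886] = 0.08964 m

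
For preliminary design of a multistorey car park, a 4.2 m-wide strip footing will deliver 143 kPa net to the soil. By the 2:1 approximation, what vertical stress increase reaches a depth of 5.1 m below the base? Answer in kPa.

Δσ_z ≈ 64.6 kPa

By the 2:1 method the load spreads at 1 horizontal : 2 vertical, so at depth z the loaded area has grown by z in each plan dimension:
Δσ = qB/(B+z) = 143×4.2/(4.2+5.1) = 64.581 kPa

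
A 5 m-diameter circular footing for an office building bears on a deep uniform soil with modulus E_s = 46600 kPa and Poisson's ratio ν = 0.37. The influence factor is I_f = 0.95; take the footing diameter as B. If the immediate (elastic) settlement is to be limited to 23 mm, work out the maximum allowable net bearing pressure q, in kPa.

S_e = q·B·(1−ν²)/E_s · I_f  ⇒  q = S_e·E_s / (B·(1−ν²)·I_f).
q = 0.023 × 46600 / (5 × 0.8631 × 0.95) = 261.4 kPa

q ≈ 261 kPa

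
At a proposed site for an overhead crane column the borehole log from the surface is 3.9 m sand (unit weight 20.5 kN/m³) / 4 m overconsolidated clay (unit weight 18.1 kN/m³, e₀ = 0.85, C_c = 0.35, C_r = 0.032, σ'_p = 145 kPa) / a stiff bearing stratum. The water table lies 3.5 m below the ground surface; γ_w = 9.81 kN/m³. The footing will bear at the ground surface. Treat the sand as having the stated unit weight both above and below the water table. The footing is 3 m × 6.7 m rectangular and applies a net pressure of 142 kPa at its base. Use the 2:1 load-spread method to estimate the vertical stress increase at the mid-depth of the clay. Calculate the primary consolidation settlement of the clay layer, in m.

Mid-depth of clay below the ground surface: z = 3.9 + 4/2 = 5.9 m.
Total vertical stress at mid-clay: σ_v = 20.5×3.9 + 18.1×2 = 116.15 kPa.
Pore pressure: u = 9.81×(5.9 − 3.5) = 23.544 kPa.
Initial effective stress: σ'_0 = σ_v − u = 116.15 − 23.544 = 92.606 kPa.
Stress increase at mid-clay by the 2:1 spreading method:
Δσ = qBL/((B+z)(L+z)) = 142×3×6.7/((3+5.9)(6.7+5.9)) = 25.452 kPa
Final effective stress: σ'_f = 92.606 + 25.452 = 118.06 kPa.
σ'_f = 118.06 ≤ σ'_p = 145 kPa, so the clay remains overconsolidated and only the recompression index applies:
S_c = C_r·H/(1+e₀)·log₁₀(σ'_f/σ'_0) = 0.032×4/1.85×log₁₀(118.06/92.606)
    = 0.06919 × 0.10546 = 0.007297 m

S_c ≈ 0.0073 m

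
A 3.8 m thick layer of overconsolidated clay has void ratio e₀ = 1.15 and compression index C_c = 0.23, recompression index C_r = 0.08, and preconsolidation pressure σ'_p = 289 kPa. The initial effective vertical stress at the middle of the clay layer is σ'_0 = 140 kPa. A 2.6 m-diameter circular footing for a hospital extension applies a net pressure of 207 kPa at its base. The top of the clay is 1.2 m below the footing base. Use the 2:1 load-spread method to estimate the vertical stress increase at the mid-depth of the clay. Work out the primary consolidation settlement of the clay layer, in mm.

Mid-depth of clay below the footing base: z = 1.2 + 3.8/2 = 3.1 m.
Stress increase at mid-clay by the 2:1 spreading method:
Δσ ≈ qD²/(D+z)² = 207×2.6²/(2.6+3.1)² = 43.069 kPa
Final effective stress: σ'_f = 140 + 43.069 = 183.07 kPa.
σ'_f = 183.07 ≤ σ'_p = 289 kPa, so the clay remains overconsolidated and only the recompression index applies:
S_c = C_r·H/(1+e₀)·log₁₀(σ'_f/σ'_0) = 0.08×3.8/2.15×log₁₀(183.07/140)
    = 0.14139 × 0.11649 = 0.01647 m

S_c ≈ 16.5 mm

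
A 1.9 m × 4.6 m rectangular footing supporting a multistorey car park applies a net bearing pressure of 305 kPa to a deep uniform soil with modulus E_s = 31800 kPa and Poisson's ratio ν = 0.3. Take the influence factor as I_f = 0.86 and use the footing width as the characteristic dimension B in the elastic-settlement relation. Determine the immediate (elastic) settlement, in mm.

S_e ≈ 14.3 mm

Immediate (elastic) settlement: S_e = q·B·(1−ν²)/E_s · I_f.
S_e = 305 × 1.9 × (1 − 0.3²) / 31800 × 0.86
    = 305 × 1.9 × 0.91 / 31800 × 0.86
    = 0.01426 m = 14.26 mm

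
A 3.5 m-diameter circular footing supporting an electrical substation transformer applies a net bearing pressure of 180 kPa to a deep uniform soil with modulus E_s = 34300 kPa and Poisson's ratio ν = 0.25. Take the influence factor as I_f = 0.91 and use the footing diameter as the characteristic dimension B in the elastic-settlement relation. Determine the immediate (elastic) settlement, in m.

S_e ≈ 0.0157 m

Immediate (elastic) settlement: S_e = q·B·(1−ν²)/E_s · I_f.
S_e = 180 × 3.5 × (1 − 0.25²) / 34300 × 0.91
    = 180 × 3.5 × 0.9375 / 34300 × 0.91
    = 0.01567 m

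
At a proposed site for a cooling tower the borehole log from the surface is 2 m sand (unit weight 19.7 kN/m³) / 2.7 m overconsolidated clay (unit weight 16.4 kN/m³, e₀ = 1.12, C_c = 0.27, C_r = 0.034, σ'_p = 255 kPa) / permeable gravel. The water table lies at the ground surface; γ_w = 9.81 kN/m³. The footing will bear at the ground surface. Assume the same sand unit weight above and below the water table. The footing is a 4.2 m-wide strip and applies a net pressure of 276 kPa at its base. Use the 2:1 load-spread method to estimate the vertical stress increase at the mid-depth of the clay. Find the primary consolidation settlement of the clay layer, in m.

Mid-depth of clay below the ground surface: z = 2 + 2.7/2 = 3.35 m.
Total vertical stress at mid-clay: σ_v = 19.7×2 + 16.4×1.35 = 61.54 kPa.
Pore pressure: u = 9.81×(3.35 − 0) = 32.864 kPa.
Initial effective stress: σ'_0 = σ_v − u = 61.54 − 32.864 = 28.676 kPa.
Stress increase at mid-clay by the 2:1 spreading method:
Δσ = qB/(B+z) = 276×4.2/(4.2+3.35) = 153.54 kPa
Final effective stress: σ'_f = 28.676 + 153.54 = 182.22 kPa.
σ'_f = 182.22 ≤ σ'_p = 255 kPa, so the clay remains overconsolidated and only the recompression index applies:
S_c = C_r·H/(1+e₀)·log₁₀(σ'_f/σ'_0) = 0.034×2.7/2.12×log₁₀(182.22/28.676)
    = 0.043302 × 0.80308 = 0.03478 m

S_c ≈ 0.0348 m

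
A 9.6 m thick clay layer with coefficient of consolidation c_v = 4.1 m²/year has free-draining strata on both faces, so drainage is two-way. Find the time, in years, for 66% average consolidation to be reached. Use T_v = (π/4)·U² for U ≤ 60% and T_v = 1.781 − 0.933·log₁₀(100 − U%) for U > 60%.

Drainage path length: H_d = H/2 = 4.8 m (double drainage).
U > 60%: T_v = 1.781 − 0.933·log₁₀(100 − 66) = 0.35213.
t = T_v·H_d²/c_v = 0.35213×4.8²/4.1 = 1.979 years.

t ≈ 1.98 years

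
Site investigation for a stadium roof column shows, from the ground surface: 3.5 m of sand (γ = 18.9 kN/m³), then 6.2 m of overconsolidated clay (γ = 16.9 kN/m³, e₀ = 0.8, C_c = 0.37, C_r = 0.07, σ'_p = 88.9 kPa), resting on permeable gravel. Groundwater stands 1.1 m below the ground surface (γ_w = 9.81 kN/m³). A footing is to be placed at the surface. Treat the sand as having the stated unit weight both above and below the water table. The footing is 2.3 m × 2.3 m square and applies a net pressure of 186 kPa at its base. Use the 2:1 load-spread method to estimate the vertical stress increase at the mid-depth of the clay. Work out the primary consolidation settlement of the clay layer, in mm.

S_c ≈ 18.4 mm

Mid-depth of clay below the ground surface: z = 3.5 + 6.2/2 = 6.6 m.
Total vertical stress at mid-clay: σ_v = 18.9×3.5 + 16.9×3.1 = 118.54 kPa.
Pore pressure: u = 9.81×(6.6 − 1.1) = 53.955 kPa.
Initial effective stress: σ'_0 = σ_v − u = 118.54 − 53.955 = 64.585 kPa.
Stress increase at mid-clay by the 2:1 spreading method:
Δσ = qBL/((B+z)(L+z)) = 186×2.3×2.3/((2.3+6.6)(2.3+6.6)) = 12.422 kPa
Final effective stress: σ'_f = 64.585 + 12.422 = 77.007 kPa.
σ'_f = 77.007 ≤ σ'_p = 88.9 kPa, so the clay remains overconsolidated and only the recompression index applies:
S_c = C_r·H/(1+e₀)·log₁₀(σ'_f/σ'_0) = 0.07×6.2/1.8×log₁₀(77.007/64.585)
    = 0.24111 × 0.076399 = 0.01842 m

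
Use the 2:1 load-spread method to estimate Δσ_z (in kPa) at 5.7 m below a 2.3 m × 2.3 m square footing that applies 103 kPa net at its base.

By the 2:1 method the load spreads at 1 horizontal : 2 vertical, so at depth z the loaded area has grown by z in each plan dimension:
Δσ = qBL/((B+z)(L+z)) = 103×2.3×2.3/((2.3+5.7)(2.3+5.7)) = 8.5136 kPa

Δσ_z ≈ 8.51 kPa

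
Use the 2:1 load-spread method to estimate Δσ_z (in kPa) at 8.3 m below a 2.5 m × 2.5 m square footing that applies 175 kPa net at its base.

Δσ_z ≈ 9.38 kPa

By the 2:1 method the load spreads at 1 horizontal : 2 vertical, so at depth z the loaded area has grown by z in each plan dimension:
Δσ = qBL/((B+z)(L+z)) = 175×2.5×2.5/((2.5+8.3)(2.5+8.3)) = 9.3771 kPa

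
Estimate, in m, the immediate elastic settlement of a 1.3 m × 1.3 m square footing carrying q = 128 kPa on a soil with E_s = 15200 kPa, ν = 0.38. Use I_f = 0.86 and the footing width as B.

S_e ≈ 0.00806 m

Immediate (elastic) settlement: S_e = q·B·(1−ν²)/E_s · I_f.
S_e = 128 × 1.3 × (1 − 0.38²) / 15200 × 0.86
    = 128 × 1.3 × 0.8556 / 15200 × 0.86
    = 0.008055 m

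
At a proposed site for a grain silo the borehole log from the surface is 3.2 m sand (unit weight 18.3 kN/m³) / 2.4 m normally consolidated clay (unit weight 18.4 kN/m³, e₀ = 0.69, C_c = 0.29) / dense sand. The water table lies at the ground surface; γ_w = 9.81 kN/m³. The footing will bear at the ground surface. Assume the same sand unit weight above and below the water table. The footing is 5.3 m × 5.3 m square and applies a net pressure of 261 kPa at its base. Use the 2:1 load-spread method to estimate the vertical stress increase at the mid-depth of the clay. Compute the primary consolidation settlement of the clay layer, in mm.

S_c ≈ 201 mm

Mid-depth of clay below the ground surface: z = 3.2 + 2.4/2 = 4.4 m.
Total vertical stress at mid-clay: σ_v = 18.3×3.2 + 18.4×1.2 = 80.64 kPa.
Pore pressure: u = 9.81×(4.4 − 0) = 43.164 kPa.
Initial effective stress: σ'_0 = σ_v − u = 80.64 − 43.164 = 37.476 kPa.
Stress increase at mid-clay by the 2:1 spreading method:
Δσ = qBL/((B+z)(L+z)) = 261×5.3×5.3/((5.3+4.4)(5.3+4.4)) = 77.92 kPa
Final effective stress: σ'_f = σ'_0 + Δσ = 37.476 + 77.92 = 115.4 kPa.
Normally consolidated clay, so the full stress increment lies on the virgin compression line:
S_c = C_c·H/(1+e₀)·log₁₀(σ'_f/σ'_0) = 0.29×2.4/(1+0.69)×log₁₀(115.4/37.476)
    = 0.41183 × 0.48845 = 0.2012 m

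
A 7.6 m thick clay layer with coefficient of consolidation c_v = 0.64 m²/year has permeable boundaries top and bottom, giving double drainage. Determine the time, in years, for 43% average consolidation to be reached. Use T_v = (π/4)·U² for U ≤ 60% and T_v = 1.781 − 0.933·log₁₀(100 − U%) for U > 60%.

Drainage path length: H_d = H/2 = 3.8 m (double drainage).
U ≤ 60%: T_v = (π/4)·U² = (π/4)×0.43² = 0.14522.
t = T_v·H_d²/c_v = 0.14522×3.8²/0.64 = 3.277 years.

t ≈ 3.28 years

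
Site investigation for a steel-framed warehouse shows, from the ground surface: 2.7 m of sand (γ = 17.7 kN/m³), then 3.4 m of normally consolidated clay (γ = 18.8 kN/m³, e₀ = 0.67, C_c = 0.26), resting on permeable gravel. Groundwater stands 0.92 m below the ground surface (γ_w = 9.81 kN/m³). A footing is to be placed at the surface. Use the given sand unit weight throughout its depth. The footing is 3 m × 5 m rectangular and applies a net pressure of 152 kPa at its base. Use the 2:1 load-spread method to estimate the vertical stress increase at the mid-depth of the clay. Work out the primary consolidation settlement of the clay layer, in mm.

S_c ≈ 124 mm

Mid-depth of clay below the ground surface: z = 2.7 + 3.4/2 = 4.4 m.
Total vertical stress at mid-clay: σ_v = 17.7×2.7 + 18.8×1.7 = 79.75 kPa.
Pore pressure: u = 9.81×(4.4 − 0.92) = 34.139 kPa.
Initial effective stress: σ'_0 = σ_v − u = 79.75 − 34.139 = 45.611 kPa.
Stress increase at mid-clay by the 2:1 spreading method:
Δσ = qBL/((B+z)(L+z)) = 152×3×5/((3+4.4)(5+4.4)) = 32.777 kPa
Final effective stress: σ'_f = σ'_0 + Δσ = 45.611 + 32.777 = 78.388 kPa.
Normally consolidated clay, so the full stress increment lies on the virgin compression line:
S_c = C_c·H/(1+e₀)·log₁₀(σ'_f/σ'_0) = 0.26×3.4/(1+0.67)×log₁₀(78.388/45.611)
    = 0.52934 × 0.23518 = 0.1245 m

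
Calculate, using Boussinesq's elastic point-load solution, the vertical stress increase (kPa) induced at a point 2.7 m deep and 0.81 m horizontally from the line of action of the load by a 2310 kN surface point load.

Boussinesq vertical stress below a point load on an elastic half-space:
Δσ_z = 3P/(2πz²) · [1 + (r/z)²]^(−5/2)
r/z = 0.81/2.7 = 0.3; [1+(r/z)²]^(−5/2) = 0.80618.
Δσ_z = 3×2310/(2π×2.7²) × 0.80618 = 151.3 × 0.80618 = 122 kPa

Δσ_z ≈ 122 kPa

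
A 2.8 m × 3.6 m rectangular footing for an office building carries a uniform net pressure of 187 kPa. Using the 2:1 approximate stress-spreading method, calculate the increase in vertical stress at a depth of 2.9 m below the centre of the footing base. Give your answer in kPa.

Δσ_z ≈ 50.9 kPa

By the 2:1 method the load spreads at 1 horizontal : 2 vertical, so at depth z the loaded area has grown by z in each plan dimension:
Δσ = qBL/((B+z)(L+z)) = 187×2.8×3.6/((2.8+2.9)(3.6+2.9)) = 50.876 kPa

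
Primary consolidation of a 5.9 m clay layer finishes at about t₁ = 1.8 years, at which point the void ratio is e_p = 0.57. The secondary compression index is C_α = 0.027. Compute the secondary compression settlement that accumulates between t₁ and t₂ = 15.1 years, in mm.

S_s ≈ 93.7 mm

Secondary compression: S_s = C_α·H/(1+e_p)·log₁₀(t₂/t₁)
S_s = 0.027×5.9/(1+0.57)×log₁₀(15.1/1.8)
    = 0.1015 × 0.9237 = 0.09372 m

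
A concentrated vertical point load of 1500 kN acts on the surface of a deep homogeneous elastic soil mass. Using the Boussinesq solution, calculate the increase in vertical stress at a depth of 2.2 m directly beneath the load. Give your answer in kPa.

Boussinesq vertical stress below a point load on an elastic half-space:
Δσ_z = 3P/(2πz²) · [1 + (r/z)²]^(−5/2)
r/z = 0/2.2 = 0; [1+(r/z)²]^(−5/2) = 1.
Δσ_z = 3×1500/(2π×2.2²) × 1 = 147.97 × 1 = 148 kPa

Δσ_z ≈ 148 kPa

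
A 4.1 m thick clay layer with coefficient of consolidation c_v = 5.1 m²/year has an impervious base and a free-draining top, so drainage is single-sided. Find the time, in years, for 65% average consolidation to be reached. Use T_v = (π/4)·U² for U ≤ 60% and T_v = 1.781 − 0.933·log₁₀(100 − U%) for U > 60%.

Drainage path length: H_d = H = 4.1 m (single drainage).
U > 60%: T_v = 1.781 − 0.933·log₁₀(100 − 65) = 0.34038.
t = T_v·H_d²/c_v = 0.34038×4.1²/5.1 = 1.122 years.

t ≈ 1.12 years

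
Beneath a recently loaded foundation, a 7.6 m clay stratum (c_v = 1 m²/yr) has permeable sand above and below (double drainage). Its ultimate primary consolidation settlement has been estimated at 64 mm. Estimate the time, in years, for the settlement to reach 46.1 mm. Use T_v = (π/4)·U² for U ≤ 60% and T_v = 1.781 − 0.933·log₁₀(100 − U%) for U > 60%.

t ≈ 6.23 years

Drainage path length: H_d = H/2 = 3.8 m (double drainage).
U = S(t)/S_ult = 46.1/64 = 0.7203.
U > 60%: T_v = 1.781 − 0.933·log₁₀(100 − 72.031) = 0.43125.
t = T_v·H_d²/c_v = 0.43125×3.8²/1 = 6.227 years.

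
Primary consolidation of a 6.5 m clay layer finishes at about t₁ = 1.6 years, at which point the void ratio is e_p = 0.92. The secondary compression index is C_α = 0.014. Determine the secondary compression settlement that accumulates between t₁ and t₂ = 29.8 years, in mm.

S_s ≈ 60.2 mm

Secondary compression: S_s = C_α·H/(1+e_p)·log₁₀(t₂/t₁)
S_s = 0.014×6.5/(1+0.92)×log₁₀(29.8/1.6)
    = 0.0474 × 1.27 = 0.0602 m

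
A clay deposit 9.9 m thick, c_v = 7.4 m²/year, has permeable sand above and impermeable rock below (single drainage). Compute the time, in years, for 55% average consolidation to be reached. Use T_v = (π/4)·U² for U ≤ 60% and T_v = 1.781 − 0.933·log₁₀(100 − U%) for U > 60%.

Drainage path length: H_d = H = 9.9 m (single drainage).
U ≤ 60%: T_v = (π/4)·U² = (π/4)×0.55² = 0.23758.
t = T_v·H_d²/c_v = 0.23758×9.9²/7.4 = 3.147 years.

t ≈ 3.15 years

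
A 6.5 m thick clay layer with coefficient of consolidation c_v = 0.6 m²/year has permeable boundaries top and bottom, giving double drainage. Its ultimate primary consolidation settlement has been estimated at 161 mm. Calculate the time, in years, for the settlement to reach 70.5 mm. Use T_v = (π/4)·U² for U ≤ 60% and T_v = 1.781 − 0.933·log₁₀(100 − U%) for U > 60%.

Drainage path length: H_d = H/2 = 3.25 m (double drainage).
U = S(t)/S_ult = 70.5/161 = 0.4379.
U ≤ 60%: T_v = (π/4)·U² = (π/4)×0.43789² = 0.1506.
t = T_v·H_d²/c_v = 0.1506×3.25²/0.6 = 2.651 years.

t ≈ 2.65 years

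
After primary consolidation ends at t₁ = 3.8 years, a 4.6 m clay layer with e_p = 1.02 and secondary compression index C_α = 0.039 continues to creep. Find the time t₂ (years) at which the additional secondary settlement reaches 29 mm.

S_s = C_α·H/(1+e_p)·log₁₀(t₂/t₁) ⇒ log₁₀(t₂/t₁) = S_s·(1+e_p)/(C_α·H).
log₁₀(t₂/t₁) = 0.029 × (1+1.02) / (0.039×4.6) = 0.3265
t₂ = t₁ × 10^0.3265 = 3.8 × 2.121 = 8.06 years

t₂ ≈ 8.06 years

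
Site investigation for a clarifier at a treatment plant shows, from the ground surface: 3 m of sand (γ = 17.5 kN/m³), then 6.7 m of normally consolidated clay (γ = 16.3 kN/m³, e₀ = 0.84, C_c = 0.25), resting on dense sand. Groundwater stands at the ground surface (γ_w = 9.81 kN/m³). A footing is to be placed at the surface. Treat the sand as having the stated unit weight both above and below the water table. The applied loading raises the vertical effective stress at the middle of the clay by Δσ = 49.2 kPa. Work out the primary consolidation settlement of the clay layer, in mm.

S_c ≈ 293 mm

Mid-depth of clay below the ground surface: z = 3 + 6.7/2 = 6.35 m.
Total vertical stress at mid-clay: σ_v = 17.5×3 + 16.3×3.35 = 107.11 kPa.
Pore pressure: u = 9.81×(6.35 − 0) = 62.294 kPa.
Initial effective stress: σ'_0 = σ_v − u = 107.11 − 62.294 = 44.816 kPa.
Final effective stress: σ'_f = σ'_0 + Δσ = 44.816 + 49.2 = 94.016 kPa.
Normally consolidated clay, so the full stress increment lies on the virgin compression line:
S_c = C_c·H/(1+e₀)·log₁₀(σ'_f/σ'_0) = 0.25×6.7/(1+0.84)×log₁₀(94.016/44.816)
    = 0.91033 × 0.32177 = 0.2929 m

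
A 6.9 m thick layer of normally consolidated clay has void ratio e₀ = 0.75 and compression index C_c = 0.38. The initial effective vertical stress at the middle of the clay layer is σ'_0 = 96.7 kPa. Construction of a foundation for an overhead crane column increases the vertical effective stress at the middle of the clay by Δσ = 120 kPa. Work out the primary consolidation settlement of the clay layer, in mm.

S_c ≈ 525 mm

Final effective stress: σ'_f = σ'_0 + Δσ = 96.7 + 120 = 216.7 kPa.
Normally consolidated clay, so the full stress increment lies on the virgin compression line:
S_c = C_c·H/(1+e₀)·log₁₀(σ'_f/σ'_0) = 0.38×6.9/(1+0.75)×log₁₀(216.7/96.7)
    = 1.4983 × 0.35043 = 0.525 m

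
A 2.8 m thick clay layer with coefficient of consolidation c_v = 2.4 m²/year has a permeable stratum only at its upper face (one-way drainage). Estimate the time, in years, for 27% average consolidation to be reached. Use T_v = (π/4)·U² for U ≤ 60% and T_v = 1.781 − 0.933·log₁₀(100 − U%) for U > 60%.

t ≈ 0.187 years

Drainage path length: H_d = H = 2.8 m (single drainage).
U ≤ 60%: T_v = (π/4)·U² = (π/4)×0.27² = 0.057256.
t = T_v·H_d²/c_v = 0.057256×2.8²/2.4 = 0.187 years.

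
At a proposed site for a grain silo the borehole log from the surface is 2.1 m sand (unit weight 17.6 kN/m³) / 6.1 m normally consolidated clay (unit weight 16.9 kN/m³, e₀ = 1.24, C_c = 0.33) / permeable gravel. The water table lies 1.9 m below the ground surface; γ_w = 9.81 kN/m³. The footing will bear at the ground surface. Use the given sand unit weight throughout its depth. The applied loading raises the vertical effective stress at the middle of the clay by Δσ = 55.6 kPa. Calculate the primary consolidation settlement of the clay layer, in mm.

Mid-depth of clay below the ground surface: z = 2.1 + 6.1/2 = 5.15 m.
Total vertical stress at mid-clay: σ_v = 17.6×2.1 + 16.9×3.05 = 88.505 kPa.
Pore pressure: u = 9.81×(5.15 − 1.9) = 31.883 kPa.
Initial effective stress: σ'_0 = σ_v − u = 88.505 − 31.883 = 56.622 kPa.
Final effective stress: σ'_f = σ'_0 + Δσ = 56.622 + 55.6 = 112.22 kPa.
Normally consolidated clay, so the full stress increment lies on the virgin compression line:
S_c = C_c·H/(1+e₀)·log₁₀(σ'_f/σ'_0) = 0.33×6.1/(1+1.24)×log₁₀(112.22/56.622)
    = 0.89866 × 0.29709 = 0.267 m

S_c ≈ 267 mm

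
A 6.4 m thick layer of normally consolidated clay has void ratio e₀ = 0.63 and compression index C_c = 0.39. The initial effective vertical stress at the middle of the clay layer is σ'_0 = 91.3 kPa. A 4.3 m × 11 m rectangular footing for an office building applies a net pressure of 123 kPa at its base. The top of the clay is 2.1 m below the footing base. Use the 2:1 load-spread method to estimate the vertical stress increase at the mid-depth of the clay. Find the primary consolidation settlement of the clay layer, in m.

Mid-depth of clay below the footing base: z = 2.1 + 6.4/2 = 5.3 m.
Stress increase at mid-clay by the 2:1 spreading method:
Δσ = qBL/((B+z)(L+z)) = 123×4.3×11/((4.3+5.3)(11+5.3)) = 37.18 kPa
Final effective stress: σ'_f = σ'_0 + Δσ = 91.3 + 37.18 = 128.48 kPa.
Normally consolidated clay, so the full stress increment lies on the virgin compression line:
S_c = C_c·H/(1+e₀)·log₁₀(σ'_f/σ'_0) = 0.39×6.4/(1+0.63)×log₁₀(128.48/91.3)
    = 1.5313 × 0.14836 = 0.2272 m

S_c ≈ 0.227 m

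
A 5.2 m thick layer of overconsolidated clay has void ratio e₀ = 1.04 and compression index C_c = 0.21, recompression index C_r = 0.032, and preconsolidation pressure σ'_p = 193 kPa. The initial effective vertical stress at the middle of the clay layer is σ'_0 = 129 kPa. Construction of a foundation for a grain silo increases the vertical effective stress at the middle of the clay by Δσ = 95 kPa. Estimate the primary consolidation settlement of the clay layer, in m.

S_c ≈ 0.0489 m

Final effective stress: σ'_f = 129 + 95 = 224 kPa.
σ'_f = 224 > σ'_p = 193 kPa, so the stress path crosses the preconsolidation pressure — recompression up to σ'_p, then virgin compression beyond:
S_c = H/(1+e₀)·[C_r·log₁₀(σ'_p/σ'_0) + C_c·log₁₀(σ'_f/σ'_p)]
    = 5.2/2.04 × [0.032×log₁₀(193/129) + 0.21×log₁₀(224/193)]
    = 2.549 × [0.005599 + 0.013585] = 0.0489 m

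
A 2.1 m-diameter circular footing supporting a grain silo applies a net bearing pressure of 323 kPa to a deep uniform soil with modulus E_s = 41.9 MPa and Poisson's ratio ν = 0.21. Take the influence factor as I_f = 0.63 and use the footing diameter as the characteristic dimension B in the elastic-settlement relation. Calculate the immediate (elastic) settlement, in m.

S_e ≈ 0.00975 m

Immediate (elastic) settlement: S_e = q·B·(1−ν²)/E_s · I_f.
E_s = 41.9 MPa = 41900 kPa.
S_e = 323 × 2.1 × (1 − 0.21²) / 41900 × 0.63
    = 323 × 2.1 × 0.9559 / 41900 × 0.63
    = 0.009749 m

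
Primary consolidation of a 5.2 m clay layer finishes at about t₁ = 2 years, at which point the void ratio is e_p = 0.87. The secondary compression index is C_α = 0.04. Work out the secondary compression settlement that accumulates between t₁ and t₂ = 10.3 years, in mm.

S_s ≈ 79.2 mm

Secondary compression: S_s = C_α·H/(1+e_p)·log₁₀(t₂/t₁)
S_s = 0.04×5.2/(1+0.87)×log₁₀(10.3/2)
    = 0.1112 × 0.7118 = 0.07917 m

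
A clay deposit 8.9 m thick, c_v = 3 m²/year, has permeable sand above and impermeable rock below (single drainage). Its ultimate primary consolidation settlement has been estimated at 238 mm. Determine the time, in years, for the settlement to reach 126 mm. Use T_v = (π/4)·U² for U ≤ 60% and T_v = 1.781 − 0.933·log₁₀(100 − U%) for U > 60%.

t ≈ 5.81 years

Drainage path length: H_d = H = 8.9 m (single drainage).
U = S(t)/S_ult = 126/238 = 0.5294.
U ≤ 60%: T_v = (π/4)·U² = (π/4)×0.52941² = 0.22013.
t = T_v·H_d²/c_v = 0.22013×8.9²/3 = 5.812 years.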